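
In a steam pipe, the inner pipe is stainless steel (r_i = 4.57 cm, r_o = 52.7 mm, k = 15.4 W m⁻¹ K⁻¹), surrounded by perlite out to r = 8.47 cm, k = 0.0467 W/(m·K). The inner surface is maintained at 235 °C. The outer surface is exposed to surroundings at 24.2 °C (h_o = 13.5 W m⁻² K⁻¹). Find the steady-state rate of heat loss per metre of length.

Resistance network (inner→outer):
  R'_stainless steel = ln(0.0527/0.0457)/(2πk) = 0.1425/(2π·15.4) = 0.001473 m·K/W
  R'_perlite = ln(0.0847/0.0527)/(2πk) = 0.4745/(2π·0.0467) = 1.617 m·K/W
  R'_conv,out = 1/(2πr h) = 1/(2π·0.0847·13.5) = 0.1392 m·K/W
ΣR = 0.001473 + 1.617 + 0.1392 = 1.758 m·K/W
Q' = ΔT/ΣR = (235 °C − 24.2 °C)/1.758 = 120 W/m

Q' = 120 W/m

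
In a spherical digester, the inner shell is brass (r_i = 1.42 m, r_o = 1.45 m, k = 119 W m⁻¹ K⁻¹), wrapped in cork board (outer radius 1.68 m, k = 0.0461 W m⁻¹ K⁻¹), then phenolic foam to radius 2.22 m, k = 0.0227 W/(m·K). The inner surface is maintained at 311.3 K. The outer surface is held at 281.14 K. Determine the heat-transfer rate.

Q = 45.0 W

Series thermal resistances, inner to outer:
  R_brass = (1/1.42 − 1/1.45)/(4πk) = 0.01457/(4π·119) = 9.743×10^-6 K/W
  R_cork board = (1/1.45 − 1/1.68)/(4πk) = 0.09442/(4π·0.0461) = 0.1630 K/W
  R_phenolic foam = (1/1.68 − 1/2.22)/(4πk) = 0.1448/(4π·0.0227) = 0.5076 K/W
ΣR = 9.743×10^-6 + 0.1630 + 0.5076 = 0.6706 K/W
Q = ΔT/ΣR = (311.3 K − 281.14 K)/0.6706 = 45.0 W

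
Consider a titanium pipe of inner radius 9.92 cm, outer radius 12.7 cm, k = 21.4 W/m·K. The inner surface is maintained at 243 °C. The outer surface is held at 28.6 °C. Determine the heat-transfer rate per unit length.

Q' = 2πk·ΔT/ln(r₂/r₁) = 2π × 21.4 × 214.4 / ln(0.127/0.0992) = 1.17×10^5 W/m

Q' = 117 kW/m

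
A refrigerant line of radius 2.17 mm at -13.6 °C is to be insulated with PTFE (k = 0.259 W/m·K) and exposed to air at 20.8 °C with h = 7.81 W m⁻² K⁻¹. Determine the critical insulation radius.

For a cylinder, r_cr = k_ins/h = 0.259/7.81 = 0.0332 m = 3.32 cm

r_cr = 3.32 cm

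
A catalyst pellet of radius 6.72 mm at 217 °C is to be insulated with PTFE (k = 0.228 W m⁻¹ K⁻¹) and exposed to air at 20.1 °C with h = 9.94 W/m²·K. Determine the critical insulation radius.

r_cr = 4.59 cm

For a sphere, r_cr = 2k_ins/h = 2·0.228/9.94 = 0.0459 m = 4.59 cm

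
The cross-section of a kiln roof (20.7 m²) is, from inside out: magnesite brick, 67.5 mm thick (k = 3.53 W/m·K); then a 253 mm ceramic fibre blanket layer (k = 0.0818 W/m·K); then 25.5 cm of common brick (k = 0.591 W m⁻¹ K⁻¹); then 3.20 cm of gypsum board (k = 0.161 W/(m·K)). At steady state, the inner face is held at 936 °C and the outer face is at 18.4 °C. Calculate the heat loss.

Resistance network (inner→outer):
  R_magnesite brick = L/(kA) = 0.0675/(3.53·20.7) = 9.238×10^-4 K/W
  R_ceramic fibre blanket = L/(kA) = 0.253/(0.0818·20.7) = 0.1494 K/W
  R_common brick = L/(kA) = 0.255/(0.591·20.7) = 0.02084 K/W
  R_gypsum board = L/(kA) = 0.0320/(0.161·20.7) = 0.009602 K/W
ΣR = 9.238×10^-4 + 0.1494 + 0.02084 + 0.009602 = 0.1808 K/W
Q = ΔT/ΣR = (936 °C − 18.4 °C)/0.1808 = 5080 W

Q = 5.08 kW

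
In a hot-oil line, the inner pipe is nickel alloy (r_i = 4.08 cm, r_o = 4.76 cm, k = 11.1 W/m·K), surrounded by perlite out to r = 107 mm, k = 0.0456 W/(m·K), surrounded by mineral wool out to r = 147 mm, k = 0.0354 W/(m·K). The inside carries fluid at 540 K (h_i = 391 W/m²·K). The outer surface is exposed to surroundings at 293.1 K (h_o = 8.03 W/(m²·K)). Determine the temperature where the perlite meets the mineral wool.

T = 381 K

Series thermal resistances, inner to outer:
  R'_conv,in = 1/(2πr h) = 1/(2π·0.0408·391) = 0.009977 m·K/W
  R'_nickel alloy = ln(0.0476/0.0408)/(2πk) = 0.1542/(2π·11.1) = 0.002210 m·K/W
  R'_perlite = ln(0.107/0.0476)/(2πk) = 0.8100/(2π·0.0456) = 2.827 m·K/W
  R'_mineral wool = ln(0.147/0.107)/(2πk) = 0.3176/(2π·0.0354) = 1.428 m·K/W
  R'_conv,out = 1/(2πr h) = 1/(2π·0.147·8.03) = 0.1348 m·K/W
ΣR = 0.009977 + 0.002210 + 2.827 + 1.428 + 0.1348 = 4.402 m·K/W
Q' = ΔT/ΣR = (540 K − 293.1 K)/4.402 = 56.09 W/m
From the inner boundary to the perlite/mineral wool interface, ΣR_partial = 2.839 m·K/W.
T_interface = T_in − Q'·ΣR_partial = 540 K − (56.09)(2.839) = 381 K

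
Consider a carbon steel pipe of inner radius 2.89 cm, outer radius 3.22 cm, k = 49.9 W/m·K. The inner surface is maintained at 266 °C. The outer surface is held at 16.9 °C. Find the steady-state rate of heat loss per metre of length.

Q' = 722 kW/m

Q' = 2πk·ΔT/ln(r₂/r₁) = 2π × 49.9 × 249.1 / ln(0.0322/0.0289) = 7.22×10^5 W/m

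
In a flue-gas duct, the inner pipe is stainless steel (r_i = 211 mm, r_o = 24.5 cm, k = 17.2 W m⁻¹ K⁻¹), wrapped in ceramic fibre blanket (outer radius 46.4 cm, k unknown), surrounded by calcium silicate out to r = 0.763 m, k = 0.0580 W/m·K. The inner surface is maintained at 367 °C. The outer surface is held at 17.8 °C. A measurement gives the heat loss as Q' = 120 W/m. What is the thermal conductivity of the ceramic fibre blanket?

ΣR = ΔT/Q' = |367 − 17.8|/120 = 2.910 m·K/W
Known resistances:
  R'_stainless steel = ln(0.245/0.211)/(2πk) = 0.1494/(2π·17.2) = 0.001382 m·K/W
  R'_calcium silicate = ln(0.763/0.464)/(2πk) = 0.4974/(2π·0.0580) = 1.365 m·K/W
R_ceramic fibre blanket = ΣR − ΣR_known = 2.910 − 1.366 = 1.544 m·K/W
ln(r₂/r₁)/(2πk) = 1.544 ⇒ k = 0.6386/(2π·1.544) = 0.0658 W/m·K

k = 0.0658 W/m·K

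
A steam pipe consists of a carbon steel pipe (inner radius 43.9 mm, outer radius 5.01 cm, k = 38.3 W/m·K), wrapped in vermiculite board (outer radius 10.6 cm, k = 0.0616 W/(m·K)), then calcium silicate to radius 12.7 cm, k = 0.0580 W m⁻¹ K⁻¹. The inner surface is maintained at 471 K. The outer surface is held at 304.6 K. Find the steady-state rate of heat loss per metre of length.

Treat each layer as a resistance in series:
  R'_carbon steel = ln(0.0501/0.0439)/(2πk) = 0.1321/(2π·38.3) = 5.490×10^-4 m·K/W
  R'_vermiculite board = ln(0.106/0.0501)/(2πk) = 0.7494/(2π·0.0616) = 1.936 m·K/W
  R'_calcium silicate = ln(0.127/0.106)/(2πk) = 0.1807/(2π·0.0580) = 0.4960 m·K/W
ΣR = 5.490×10^-4 + 1.936 + 0.4960 = 2.433 m·K/W
Q' = ΔT/ΣR = (471 K − 304.6 K)/2.433 = 68.4 W/m

Q' = 68.4 W/m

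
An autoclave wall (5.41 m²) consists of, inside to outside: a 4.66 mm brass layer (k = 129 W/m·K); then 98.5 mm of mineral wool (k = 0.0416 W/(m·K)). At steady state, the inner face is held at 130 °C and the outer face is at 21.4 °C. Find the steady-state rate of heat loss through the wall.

Resistance network (inner→outer):
  R_brass = L/(kA) = 0.00466/(129·5.41) = 6.677×10^-6 K/W
  R_mineral wool = L/(kA) = 0.0985/(0.0416·5.41) = 0.4377 K/W
ΣR = 6.677×10^-6 + 0.4377 = 0.4377 K/W
Q = ΔT/ΣR = (130 °C − 21.4 °C)/0.4377 = 248 W

Q = 248 W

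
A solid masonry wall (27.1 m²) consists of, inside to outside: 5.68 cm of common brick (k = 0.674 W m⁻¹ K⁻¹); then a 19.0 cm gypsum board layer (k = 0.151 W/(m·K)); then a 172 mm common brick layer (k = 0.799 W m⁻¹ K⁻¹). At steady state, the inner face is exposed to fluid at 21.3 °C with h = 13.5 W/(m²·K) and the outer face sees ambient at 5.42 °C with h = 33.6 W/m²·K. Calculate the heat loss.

Q = 259 W

Treat each layer as a resistance in series:
  R_conv,in = 1/(hA) = 1/(13.5·27.1) = 0.002733 K/W
  R_common brick = L/(kA) = 0.0568/(0.674·27.1) = 0.003110 K/W
  R_gypsum board = L/(kA) = 0.190/(0.151·27.1) = 0.04643 K/W
  R_common brick = L/(kA) = 0.172/(0.799·27.1) = 0.007944 K/W
  R_conv,out = 1/(hA) = 1/(33.6·27.1) = 0.001098 K/W
ΣR = 0.002733 + 0.003110 + 0.04643 + 0.007944 + 0.001098 = 0.06132 K/W
Q = ΔT/ΣR = (21.3 °C − 5.42 °C)/0.06132 = 259 W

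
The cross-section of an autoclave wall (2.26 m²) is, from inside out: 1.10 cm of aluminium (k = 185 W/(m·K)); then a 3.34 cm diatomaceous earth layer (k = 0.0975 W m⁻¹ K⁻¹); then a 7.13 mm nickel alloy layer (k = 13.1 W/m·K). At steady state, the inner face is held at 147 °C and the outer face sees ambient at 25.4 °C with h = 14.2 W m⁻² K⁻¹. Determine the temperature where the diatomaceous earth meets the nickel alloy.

Treat each layer as a resistance in series:
  R_aluminium = L/(kA) = 0.0110/(185·2.26) = 2.631×10^-5 K/W
  R_diatomaceous earth = L/(kA) = 0.0334/(0.0975·2.26) = 0.1516 K/W
  R_nickel alloy = L/(kA) = 0.00713/(13.1·2.26) = 2.408×10^-4 K/W
  R_conv,out = 1/(hA) = 1/(14.2·2.26) = 0.03116 K/W
ΣR = 2.631×10^-5 + 0.1516 + 2.408×10^-4 + 0.03116 = 0.1830 K/W
Q = ΔT/ΣR = (147 °C − 25.4 °C)/0.1830 = 664.5 W
From the inner boundary to the diatomaceous earth/nickel alloy interface, ΣR_partial = 0.1516 K/W.
T_interface = T_in − Q·ΣR_partial = 147 °C − (664.5)(0.1516) = 46.3 °C

T = 46.3 °C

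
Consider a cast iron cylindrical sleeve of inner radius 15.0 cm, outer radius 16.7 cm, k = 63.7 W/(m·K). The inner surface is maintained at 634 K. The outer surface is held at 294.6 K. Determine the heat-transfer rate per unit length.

Q' = 1.27×10^6 W/m

Q' = 2πk·ΔT/ln(r₂/r₁) = 2π × 63.7 × 339.4 / ln(0.167/0.150) = 1.27×10^6 W/m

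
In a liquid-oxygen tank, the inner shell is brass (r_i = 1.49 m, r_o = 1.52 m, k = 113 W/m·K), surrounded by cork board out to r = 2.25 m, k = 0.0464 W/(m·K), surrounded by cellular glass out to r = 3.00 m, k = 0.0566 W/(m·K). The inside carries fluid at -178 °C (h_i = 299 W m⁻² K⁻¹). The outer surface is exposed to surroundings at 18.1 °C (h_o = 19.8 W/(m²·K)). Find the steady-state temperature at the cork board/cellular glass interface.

T = -40.7 °C

Resistance network (inner→outer):
  R_conv,in = 1/(4πr²h) = 1/(4π·1.49²·299) = 1.199×10^-4 K/W
  R_brass = (1/1.49 − 1/1.52)/(4πk) = 0.01325/(4π·113) = 9.328×10^-6 K/W
  R_cork board = (1/1.52 − 1/2.25)/(4πk) = 0.2135/(4π·0.0464) = 0.3661 K/W
  R_cellular glass = (1/2.25 − 1/3.00)/(4πk) = 0.1111/(4π·0.0566) = 0.1562 K/W
  R_conv,out = 1/(4πr²h) = 1/(4π·3.00²·19.8) = 4.466×10^-4 K/W
ΣR = 1.199×10^-4 + 9.328×10^-6 + 0.3661 + 0.1562 + 4.466×10^-4 = 0.5229 K/W
Q = ΔT/ΣR = (-178 °C − 18.1 °C)/0.5229 = -375.0 W
From the inner boundary to the cork board/cellular glass interface, ΣR_partial = 0.3662 K/W.
T_interface = T_in − Q·ΣR_partial = -178 °C − (-375.0)(0.3662) = -40.7 °C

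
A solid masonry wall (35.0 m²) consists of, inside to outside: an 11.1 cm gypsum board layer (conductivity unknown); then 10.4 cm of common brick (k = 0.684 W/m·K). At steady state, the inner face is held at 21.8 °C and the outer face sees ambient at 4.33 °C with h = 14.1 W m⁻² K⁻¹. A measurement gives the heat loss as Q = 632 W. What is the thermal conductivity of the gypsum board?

ΣR = ΔT/Q = |21.8 − 4.33|/632 = 0.02764 K/W
Known resistances:
  R_common brick = L/(kA) = 0.104/(0.684·35.0) = 0.004344 K/W
  R_conv,out = 1/(hA) = 1/(14.1·35.0) = 0.002026 K/W
R_gypsum board = ΣR − ΣR_known = 0.02764 − 0.006370 = 0.02127 K/W
L/(kA) = 0.02127 ⇒ k = 0.111/(0.02127·35.0) = 0.149 W/m·K

k = 0.149 W/m·K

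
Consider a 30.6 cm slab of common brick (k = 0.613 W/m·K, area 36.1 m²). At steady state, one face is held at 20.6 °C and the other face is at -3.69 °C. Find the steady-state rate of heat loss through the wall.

Q = kA·ΔT/L = 0.613 × 36.1 × |20.6 °C − -3.69 °C| / 0.306 = 1760 W

Q = 1760 W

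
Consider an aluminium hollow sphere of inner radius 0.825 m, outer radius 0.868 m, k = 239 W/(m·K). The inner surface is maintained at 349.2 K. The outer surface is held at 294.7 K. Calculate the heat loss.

Q = 4πk·ΔT/(1/r₁ − 1/r₂) = 4π × 239 × 54.5 / (1/0.825 − 1/0.868) = 2.73×10^6 W

Q = 2.73×10^6 W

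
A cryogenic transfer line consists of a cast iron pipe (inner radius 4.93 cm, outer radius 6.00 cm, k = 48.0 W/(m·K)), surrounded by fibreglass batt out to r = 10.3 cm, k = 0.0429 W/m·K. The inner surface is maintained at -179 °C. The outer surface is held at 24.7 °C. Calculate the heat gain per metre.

Resistance network (inner→outer):
  R'_cast iron = ln(0.0600/0.0493)/(2πk) = 0.1964/(2π·48.0) = 6.513×10^-4 m·K/W
  R'_fibreglass batt = ln(0.103/0.0600)/(2πk) = 0.5404/(2π·0.0429) = 2.005 m·K/W
ΣR = 6.513×10^-4 + 2.005 = 2.006 m·K/W
Q' = ΔT/ΣR = (-179 °C − 24.7 °C)/2.006 = -102 W/m
(Negative Q' ⇒ heat flows inward; heat gain = 102 W/m.)

Q' = 102 W/m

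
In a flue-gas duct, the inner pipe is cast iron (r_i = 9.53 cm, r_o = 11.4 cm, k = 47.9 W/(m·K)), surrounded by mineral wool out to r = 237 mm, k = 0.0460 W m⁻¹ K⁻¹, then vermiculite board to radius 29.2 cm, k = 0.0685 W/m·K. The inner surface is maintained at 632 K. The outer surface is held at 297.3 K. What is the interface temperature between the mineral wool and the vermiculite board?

Treat each layer as a resistance in series:
  R'_cast iron = ln(0.114/0.0953)/(2πk) = 0.1792/(2π·47.9) = 5.953×10^-4 m·K/W
  R'_mineral wool = ln(0.237/0.114)/(2πk) = 0.7319/(2π·0.0460) = 2.532 m·K/W
  R'_vermiculite board = ln(0.292/0.237)/(2πk) = 0.2087/(2π·0.0685) = 0.4849 m·K/W
ΣR = 5.953×10^-4 + 2.532 + 0.4849 = 3.017 m·K/W
Q' = ΔT/ΣR = (632 K − 297.3 K)/3.017 = 110.9 W/m
From the inner boundary to the mineral wool/vermiculite board interface, ΣR_partial = 2.533 m·K/W.
T_interface = T_in − Q'·ΣR_partial = 632 K − (110.9)(2.533) = 351.1 K

T = 351.1 K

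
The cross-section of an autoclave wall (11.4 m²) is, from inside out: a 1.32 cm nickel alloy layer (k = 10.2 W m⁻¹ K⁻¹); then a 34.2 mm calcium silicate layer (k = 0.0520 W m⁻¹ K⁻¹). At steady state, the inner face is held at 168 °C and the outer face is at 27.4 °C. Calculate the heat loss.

Q = 2430 W

Series thermal resistances, inner to outer:
  R_nickel alloy = L/(kA) = 0.0132/(10.2·11.4) = 1.135×10^-4 K/W
  R_calcium silicate = L/(kA) = 0.0342/(0.0520·11.4) = 0.05769 K/W
ΣR = 1.135×10^-4 + 0.05769 = 0.05780 K/W
Q = ΔT/ΣR = (168 °C − 27.4 °C)/0.05780 = 2430 W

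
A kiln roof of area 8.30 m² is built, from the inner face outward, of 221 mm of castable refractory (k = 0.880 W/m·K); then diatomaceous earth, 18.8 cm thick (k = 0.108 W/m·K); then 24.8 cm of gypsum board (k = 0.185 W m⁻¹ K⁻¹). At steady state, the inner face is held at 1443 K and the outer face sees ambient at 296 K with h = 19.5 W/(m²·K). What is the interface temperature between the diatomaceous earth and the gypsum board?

T = 768 K

Resistance network (inner→outer):
  R_castable refractory = L/(kA) = 0.221/(0.880·8.30) = 0.03026 K/W
  R_diatomaceous earth = L/(kA) = 0.188/(0.108·8.30) = 0.2097 K/W
  R_gypsum board = L/(kA) = 0.248/(0.185·8.30) = 0.1615 K/W
  R_conv,out = 1/(hA) = 1/(19.5·8.30) = 0.006179 K/W
ΣR = 0.03026 + 0.2097 + 0.1615 + 0.006179 = 0.4076 K/W
Q = ΔT/ΣR = (1443 K − 296 K)/0.4076 = 2814 W
From the inner boundary to the diatomaceous earth/gypsum board interface, ΣR_partial = 0.2400 K/W.
T_interface = T_in − Q·ΣR_partial = 1443 K − (2814)(0.2400) = 768 K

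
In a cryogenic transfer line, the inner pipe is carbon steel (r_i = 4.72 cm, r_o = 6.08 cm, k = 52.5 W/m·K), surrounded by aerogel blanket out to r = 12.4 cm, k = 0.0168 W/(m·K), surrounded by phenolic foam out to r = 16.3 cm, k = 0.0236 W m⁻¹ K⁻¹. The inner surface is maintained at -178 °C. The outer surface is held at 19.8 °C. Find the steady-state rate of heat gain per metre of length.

Treat each layer as a resistance in series:
  R'_carbon steel = ln(0.0608/0.0472)/(2πk) = 0.2532/(2π·52.5) = 7.676×10^-4 m·K/W
  R'_aerogel blanket = ln(0.124/0.0608)/(2πk) = 0.7127/(2π·0.0168) = 6.752 m·K/W
  R'_phenolic foam = ln(0.163/0.124)/(2πk) = 0.2735/(2π·0.0236) = 1.844 m·K/W
ΣR = 7.676×10^-4 + 6.752 + 1.844 = 8.597 m·K/W
Q' = ΔT/ΣR = (-178 °C − 19.8 °C)/8.597 = -23.0 W/m
(Negative Q' ⇒ heat flows inward; heat gain = 23.0 W/m.)

Q' = 23.0 W/m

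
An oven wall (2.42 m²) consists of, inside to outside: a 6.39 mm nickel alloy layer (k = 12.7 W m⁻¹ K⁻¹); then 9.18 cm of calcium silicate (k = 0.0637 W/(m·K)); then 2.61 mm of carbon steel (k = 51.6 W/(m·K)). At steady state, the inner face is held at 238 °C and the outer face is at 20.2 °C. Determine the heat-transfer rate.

Q = 366 W

Series thermal resistances, inner to outer:
  R_nickel alloy = L/(kA) = 0.00639/(12.7·2.42) = 2.079×10^-4 K/W
  R_calcium silicate = L/(kA) = 0.0918/(0.0637·2.42) = 0.5955 K/W
  R_carbon steel = L/(kA) = 0.00261/(51.6·2.42) = 2.090×10^-5 K/W
ΣR = 2.079×10^-4 + 0.5955 + 2.090×10^-5 = 0.5957 K/W
Q = ΔT/ΣR = (238 °C − 20.2 °C)/0.5957 = 366 W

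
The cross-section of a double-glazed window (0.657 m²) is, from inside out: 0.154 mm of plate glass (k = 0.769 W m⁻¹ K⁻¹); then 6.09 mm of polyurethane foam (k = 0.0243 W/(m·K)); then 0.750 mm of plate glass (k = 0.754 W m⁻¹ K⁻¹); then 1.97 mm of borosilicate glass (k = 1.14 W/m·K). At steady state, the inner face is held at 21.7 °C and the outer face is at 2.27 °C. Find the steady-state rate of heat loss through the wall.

Resistance network (inner→outer):
  R_plate glass = L/(kA) = 1.54×10^-4/(0.769·0.657) = 3.048×10^-4 K/W
  R_polyurethane foam = L/(kA) = 0.00609/(0.0243·0.657) = 0.3815 K/W
  R_plate glass = L/(kA) = 7.50×10^-4/(0.754·0.657) = 0.001514 K/W
  R_borosilicate glass = L/(kA) = 0.00197/(1.14·0.657) = 0.002630 K/W
ΣR = 3.048×10^-4 + 0.3815 + 0.001514 + 0.002630 = 0.3859 K/W
Q = ΔT/ΣR = (21.7 °C − 2.27 °C)/0.3859 = 50.3 W

Q = 50.3 W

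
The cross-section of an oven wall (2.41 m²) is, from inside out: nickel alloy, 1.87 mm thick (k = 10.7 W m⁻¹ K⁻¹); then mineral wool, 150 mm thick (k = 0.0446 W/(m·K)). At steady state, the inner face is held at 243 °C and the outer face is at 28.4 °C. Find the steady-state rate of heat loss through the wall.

Treat each layer as a resistance in series:
  R_nickel alloy = L/(kA) = 0.00187/(10.7·2.41) = 7.252×10^-5 K/W
  R_mineral wool = L/(kA) = 0.150/(0.0446·2.41) = 1.396 K/W
ΣR = 7.252×10^-5 + 1.396 = 1.396 K/W
Q = ΔT/ΣR = (243 °C − 28.4 °C)/1.396 = 154 W

Q = 154 W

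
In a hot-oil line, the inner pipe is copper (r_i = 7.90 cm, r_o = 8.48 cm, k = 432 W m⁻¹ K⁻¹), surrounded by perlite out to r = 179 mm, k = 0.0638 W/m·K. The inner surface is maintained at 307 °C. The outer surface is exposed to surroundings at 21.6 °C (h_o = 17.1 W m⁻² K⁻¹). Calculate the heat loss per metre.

Resistance network (inner→outer):
  R'_copper = ln(0.0848/0.0790)/(2πk) = 0.07085/(2π·432) = 2.610×10^-5 m·K/W
  R'_perlite = ln(0.179/0.0848)/(2πk) = 0.7471/(2π·0.0638) = 1.864 m·K/W
  R'_conv,out = 1/(2πr h) = 1/(2π·0.179·17.1) = 0.05200 m·K/W
ΣR = 2.610×10^-5 + 1.864 + 0.05200 = 1.916 m·K/W
Q' = ΔT/ΣR = (307 °C − 21.6 °C)/1.916 = 149 W/m

Q' = 149 W/m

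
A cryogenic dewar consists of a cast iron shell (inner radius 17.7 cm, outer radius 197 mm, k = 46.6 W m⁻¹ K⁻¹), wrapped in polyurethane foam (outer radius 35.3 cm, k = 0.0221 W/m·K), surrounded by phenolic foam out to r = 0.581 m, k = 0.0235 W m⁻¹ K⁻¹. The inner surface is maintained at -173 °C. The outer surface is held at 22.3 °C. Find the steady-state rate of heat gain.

Q = 16.5 W

Treat each layer as a resistance in series:
  R_cast iron = (1/0.177 − 1/0.197)/(4πk) = 0.5736/(4π·46.6) = 9.795×10^-4 K/W
  R_polyurethane foam = (1/0.197 − 1/0.353)/(4πk) = 2.243/(4π·0.0221) = 8.078 K/W
  R_phenolic foam = (1/0.353 − 1/0.581)/(4πk) = 1.112/(4π·0.0235) = 3.764 K/W
ΣR = 9.795×10^-4 + 8.078 + 3.764 = 11.84 K/W
Q = ΔT/ΣR = (-173 °C − 22.3 °C)/11.84 = -16.5 W
(Negative Q ⇒ heat flows inward; heat gain = 16.5 W.)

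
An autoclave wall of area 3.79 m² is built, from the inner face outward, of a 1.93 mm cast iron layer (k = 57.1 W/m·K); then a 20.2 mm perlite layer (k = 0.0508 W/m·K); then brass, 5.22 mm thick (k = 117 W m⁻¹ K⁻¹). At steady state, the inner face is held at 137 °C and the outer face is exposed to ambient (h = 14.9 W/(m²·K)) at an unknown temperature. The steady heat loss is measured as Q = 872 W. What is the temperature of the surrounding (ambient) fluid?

T_out = 30.1 °C

Sum the resistances:
  R_cast iron = L/(kA) = 0.00193/(57.1·3.79) = 8.918×10^-6 K/W
  R_perlite = L/(kA) = 0.0202/(0.0508·3.79) = 0.1049 K/W
  R_brass = L/(kA) = 0.00522/(117·3.79) = 1.177×10^-5 K/W
  R_conv,out = 1/(hA) = 1/(14.9·3.79) = 0.01771 K/W
ΣR = 0.1226 K/W
ΔT = Q·ΣR = 872 × 0.1226 = 106.9 K
Heat flows outward, so T_out = T_in − ΔT = 137 − 106.9 = 30.1 °C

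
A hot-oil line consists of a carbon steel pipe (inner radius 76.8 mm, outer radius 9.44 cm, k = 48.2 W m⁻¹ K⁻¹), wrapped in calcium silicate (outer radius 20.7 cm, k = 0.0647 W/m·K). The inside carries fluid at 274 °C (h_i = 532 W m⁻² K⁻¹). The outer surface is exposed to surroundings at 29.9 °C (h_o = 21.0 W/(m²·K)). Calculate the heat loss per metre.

Resistance network (inner→outer):
  R'_conv,in = 1/(2πr h) = 1/(2π·0.0768·532) = 0.003895 m·K/W
  R'_carbon steel = ln(0.0944/0.0768)/(2πk) = 0.2063/(2π·48.2) = 6.813×10^-4 m·K/W
  R'_calcium silicate = ln(0.207/0.0944)/(2πk) = 0.7852/(2π·0.0647) = 1.931 m·K/W
  R'_conv,out = 1/(2πr h) = 1/(2π·0.207·21.0) = 0.03661 m·K/W
ΣR = 0.003895 + 6.813×10^-4 + 1.931 + 0.03661 = 1.972 m·K/W
Q' = ΔT/ΣR = (274 °C − 29.9 °C)/1.972 = 124 W/m

Q' = 124 W/m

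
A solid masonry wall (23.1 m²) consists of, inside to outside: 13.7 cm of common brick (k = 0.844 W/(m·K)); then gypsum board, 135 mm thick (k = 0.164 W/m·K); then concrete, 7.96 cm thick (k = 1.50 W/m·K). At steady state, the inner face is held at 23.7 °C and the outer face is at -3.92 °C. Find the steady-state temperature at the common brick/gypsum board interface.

T = 19.4 °C

Resistance network (inner→outer):
  R_common brick = L/(kA) = 0.137/(0.844·23.1) = 0.007027 K/W
  R_gypsum board = L/(kA) = 0.135/(0.164·23.1) = 0.03564 K/W
  R_concrete = L/(kA) = 0.0796/(1.50·23.1) = 0.002297 K/W
ΣR = 0.007027 + 0.03564 + 0.002297 = 0.04496 K/W
Q = ΔT/ΣR = (23.7 °C − -3.92 °C)/0.04496 = 614.3 W
From the inner boundary to the common brick/gypsum board interface, ΣR_partial = 0.007027 K/W.
T_interface = T_in − Q·ΣR_partial = 23.7 °C − (614.3)(0.007027) = 19.4 °C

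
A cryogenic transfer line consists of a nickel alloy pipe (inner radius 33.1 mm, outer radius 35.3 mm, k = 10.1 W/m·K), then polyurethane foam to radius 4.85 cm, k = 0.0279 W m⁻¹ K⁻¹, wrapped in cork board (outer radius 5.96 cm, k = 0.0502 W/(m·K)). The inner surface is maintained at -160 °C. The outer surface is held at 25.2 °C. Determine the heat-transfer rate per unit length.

Series thermal resistances, inner to outer:
  R'_nickel alloy = ln(0.0353/0.0331)/(2πk) = 0.06435/(2π·10.1) = 0.001014 m·K/W
  R'_polyurethane foam = ln(0.0485/0.0353)/(2πk) = 0.3177/(2π·0.0279) = 1.812 m·K/W
  R'_cork board = ln(0.0596/0.0485)/(2πk) = 0.2061/(2π·0.0502) = 0.6534 m·K/W
ΣR = 0.001014 + 1.812 + 0.6534 = 2.466 m·K/W
Q' = ΔT/ΣR = (-160 °C − 25.2 °C)/2.466 = -75.1 W/m
(Negative Q' ⇒ heat flows inward; heat gain = 75.1 W/m.)

Q' = 75.1 W/m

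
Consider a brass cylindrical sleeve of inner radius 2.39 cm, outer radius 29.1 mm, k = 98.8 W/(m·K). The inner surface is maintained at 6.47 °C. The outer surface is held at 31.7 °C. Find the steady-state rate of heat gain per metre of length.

Q' = 79600 W/m

Q' = 2πk·ΔT/ln(r₂/r₁) = 2π × 98.8 × 25.23 / ln(0.0291/0.0239) = 79600 W/m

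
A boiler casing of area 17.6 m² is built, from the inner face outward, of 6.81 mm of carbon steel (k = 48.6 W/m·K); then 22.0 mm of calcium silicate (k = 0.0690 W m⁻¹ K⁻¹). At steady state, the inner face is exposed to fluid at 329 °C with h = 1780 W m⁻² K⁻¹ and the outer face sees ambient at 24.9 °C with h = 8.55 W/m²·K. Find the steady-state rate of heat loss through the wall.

Q = 12.3 kW

Resistance network (inner→outer):
  R_conv,in = 1/(hA) = 1/(1780·17.6) = 3.192×10^-5 K/W
  R_carbon steel = L/(kA) = 0.00681/(48.6·17.6) = 7.962×10^-6 K/W
  R_calcium silicate = L/(kA) = 0.0220/(0.0690·17.6) = 0.01812 K/W
  R_conv,out = 1/(hA) = 1/(8.55·17.6) = 0.006645 K/W
ΣR = 3.192×10^-5 + 7.962×10^-6 + 0.01812 + 0.006645 = 0.02480 K/W
Q = ΔT/ΣR = (329 °C − 24.9 °C)/0.02480 = 12300 W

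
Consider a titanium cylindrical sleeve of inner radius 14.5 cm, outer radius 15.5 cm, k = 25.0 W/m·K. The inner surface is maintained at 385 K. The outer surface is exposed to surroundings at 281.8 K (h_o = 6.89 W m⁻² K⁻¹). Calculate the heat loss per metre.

Treat each layer as a resistance in series:
  R'_titanium = ln(0.155/0.145)/(2πk) = 0.06669/(2π·25.0) = 4.246×10^-4 m·K/W
  R'_conv,out = 1/(2πr h) = 1/(2π·0.155·6.89) = 0.1490 m·K/W
ΣR = 4.246×10^-4 + 0.1490 = 0.1494 m·K/W
Q' = ΔT/ΣR = (385 K − 281.8 K)/0.1494 = 691 W/m

Q' = 691 W/m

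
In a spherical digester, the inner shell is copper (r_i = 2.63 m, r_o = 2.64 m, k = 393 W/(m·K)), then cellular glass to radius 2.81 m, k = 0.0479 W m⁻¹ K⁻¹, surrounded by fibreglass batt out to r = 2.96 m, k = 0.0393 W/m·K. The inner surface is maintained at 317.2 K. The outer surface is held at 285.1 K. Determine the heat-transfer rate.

Q = 430 W

Resistance network (inner→outer):
  R_copper = (1/2.63 − 1/2.64)/(4πk) = 0.001440/(4π·393) = 2.916×10^-7 K/W
  R_cellular glass = (1/2.64 − 1/2.81)/(4πk) = 0.02292/(4π·0.0479) = 0.03807 K/W
  R_fibreglass batt = (1/2.81 − 1/2.96)/(4πk) = 0.01803/(4π·0.0393) = 0.03652 K/W
ΣR = 2.916×10^-7 + 0.03807 + 0.03652 = 0.07459 K/W
Q = ΔT/ΣR = (317.2 K − 285.1 K)/0.07459 = 430 W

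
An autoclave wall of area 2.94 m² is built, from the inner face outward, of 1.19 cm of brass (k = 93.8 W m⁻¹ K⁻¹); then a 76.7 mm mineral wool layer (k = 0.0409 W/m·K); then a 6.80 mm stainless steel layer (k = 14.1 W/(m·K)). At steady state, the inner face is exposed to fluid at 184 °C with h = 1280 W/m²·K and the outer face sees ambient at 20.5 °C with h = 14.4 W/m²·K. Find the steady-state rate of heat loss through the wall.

Resistance network (inner→outer):
  R_conv,in = 1/(hA) = 1/(1280·2.94) = 2.657×10^-4 K/W
  R_brass = L/(kA) = 0.0119/(93.8·2.94) = 4.315×10^-5 K/W
  R_mineral wool = L/(kA) = 0.0767/(0.0409·2.94) = 0.6379 K/W
  R_stainless steel = L/(kA) = 0.00680/(14.1·2.94) = 1.640×10^-4 K/W
  R_conv,out = 1/(hA) = 1/(14.4·2.94) = 0.02362 K/W
ΣR = 2.657×10^-4 + 4.315×10^-5 + 0.6379 + 1.640×10^-4 + 0.02362 = 0.6620 K/W
Q = ΔT/ΣR = (184 °C − 20.5 °C)/0.6620 = 247 W

Q = 247 W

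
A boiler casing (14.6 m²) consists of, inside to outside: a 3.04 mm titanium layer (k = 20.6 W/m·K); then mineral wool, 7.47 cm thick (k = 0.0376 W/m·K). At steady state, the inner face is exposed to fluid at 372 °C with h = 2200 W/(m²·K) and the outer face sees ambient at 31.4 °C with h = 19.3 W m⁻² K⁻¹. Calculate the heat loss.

Treat each layer as a resistance in series:
  R_conv,in = 1/(hA) = 1/(2200·14.6) = 3.113×10^-5 K/W
  R_titanium = L/(kA) = 0.00304/(20.6·14.6) = 1.011×10^-5 K/W
  R_mineral wool = L/(kA) = 0.0747/(0.0376·14.6) = 0.1361 K/W
  R_conv,out = 1/(hA) = 1/(19.3·14.6) = 0.003549 K/W
ΣR = 3.113×10^-5 + 1.011×10^-5 + 0.1361 + 0.003549 = 0.1397 K/W
Q = ΔT/ΣR = (372 °C − 31.4 °C)/0.1397 = 2440 W

Q = 2.44 kW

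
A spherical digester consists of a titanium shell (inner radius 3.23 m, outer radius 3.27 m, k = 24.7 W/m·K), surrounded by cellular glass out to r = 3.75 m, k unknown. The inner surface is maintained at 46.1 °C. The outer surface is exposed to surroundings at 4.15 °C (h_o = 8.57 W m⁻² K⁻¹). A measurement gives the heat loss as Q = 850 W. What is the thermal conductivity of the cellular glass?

ΣR = ΔT/Q = |46.1 − 4.15|/850 = 0.04935 K/W
Known resistances:
  R_titanium = (1/3.23 − 1/3.27)/(4πk) = 0.003787/(4π·24.7) = 1.220×10^-5 K/W
  R_conv,out = 1/(4πr²h) = 1/(4π·3.75²·8.57) = 6.603×10^-4 K/W
R_cellular glass = ΣR − ΣR_known = 0.04935 − 6.725×10^-4 = 0.04868 K/W
(1/r₁−1/r₂)/(4πk) = 0.04868 ⇒ k = 0.03914/(4π·0.04868) = 0.0640 W/m·K

k = 0.0640 W/m·K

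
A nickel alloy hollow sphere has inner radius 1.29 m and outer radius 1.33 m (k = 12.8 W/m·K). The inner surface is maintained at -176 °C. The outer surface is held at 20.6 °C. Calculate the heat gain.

Q = 4πk·ΔT/(1/r₁ − 1/r₂) = 4π × 12.8 × 196.6 / (1/1.29 − 1/1.33) = 1.36×10^6 W

Q = 1360 kW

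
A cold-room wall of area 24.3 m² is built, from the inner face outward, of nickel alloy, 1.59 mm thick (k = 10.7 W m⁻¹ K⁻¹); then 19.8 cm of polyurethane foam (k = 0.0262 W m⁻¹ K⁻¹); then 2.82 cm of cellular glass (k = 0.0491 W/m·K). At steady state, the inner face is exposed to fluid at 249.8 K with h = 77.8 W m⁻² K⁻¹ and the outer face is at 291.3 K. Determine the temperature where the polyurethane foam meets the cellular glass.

T = 288.4 K

Treat each layer as a resistance in series:
  R_conv,in = 1/(hA) = 1/(77.8·24.3) = 5.289×10^-4 K/W
  R_nickel alloy = L/(kA) = 0.00159/(10.7·24.3) = 6.115×10^-6 K/W
  R_polyurethane foam = L/(kA) = 0.198/(0.0262·24.3) = 0.3110 K/W
  R_cellular glass = L/(kA) = 0.0282/(0.0491·24.3) = 0.02364 K/W
ΣR = 5.289×10^-4 + 6.115×10^-6 + 0.3110 + 0.02364 = 0.3352 K/W
Q = ΔT/ΣR = (249.8 K − 291.3 K)/0.3352 = -123.8 W
From the inner boundary to the polyurethane foam/cellular glass interface, ΣR_partial = 0.3115 K/W.
T_interface = T_in − Q·ΣR_partial = 249.8 K − (-123.8)(0.3115) = 288.4 K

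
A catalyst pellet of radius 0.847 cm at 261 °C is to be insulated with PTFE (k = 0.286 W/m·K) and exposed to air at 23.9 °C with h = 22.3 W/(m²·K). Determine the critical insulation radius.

r_cr = 2.57 cm

For a sphere, r_cr = 2k_ins/h = 2·0.286/22.3 = 0.0257 m = 2.57 cm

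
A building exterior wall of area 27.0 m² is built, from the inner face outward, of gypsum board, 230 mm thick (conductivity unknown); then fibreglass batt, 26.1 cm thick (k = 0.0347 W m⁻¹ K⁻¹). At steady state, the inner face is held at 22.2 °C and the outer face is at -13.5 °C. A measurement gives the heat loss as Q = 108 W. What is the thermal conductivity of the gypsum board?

ΣR = ΔT/Q = |22.2 − -13.5|/108 = 0.3306 K/W
Known resistances:
  R_fibreglass batt = L/(kA) = 0.261/(0.0347·27.0) = 0.2786 K/W
R_gypsum board = ΣR − ΣR_known = 0.3306 − 0.2786 = 0.05200 K/W
L/(kA) = 0.05200 ⇒ k = 0.230/(0.05200·27.0) = 0.164 W/m·K

k = 0.164 W/m·K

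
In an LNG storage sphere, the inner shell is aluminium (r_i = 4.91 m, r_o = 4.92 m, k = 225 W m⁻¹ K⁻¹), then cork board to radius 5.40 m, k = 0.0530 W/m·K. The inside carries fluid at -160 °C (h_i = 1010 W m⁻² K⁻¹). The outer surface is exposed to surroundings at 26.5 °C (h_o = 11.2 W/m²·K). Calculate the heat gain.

Treat each layer as a resistance in series:
  R_conv,in = 1/(4πr²h) = 1/(4π·4.91²·1010) = 3.268×10^-6 K/W
  R_aluminium = (1/4.91 − 1/4.92)/(4πk) = 4.140×10^-4/(4π·225) = 1.464×10^-7 K/W
  R_cork board = (1/4.92 − 1/5.40)/(4πk) = 0.01807/(4π·0.0530) = 0.02713 K/W
  R_conv,out = 1/(4πr²h) = 1/(4π·5.40²·11.2) = 2.437×10^-4 K/W
ΣR = 3.268×10^-6 + 1.464×10^-7 + 0.02713 + 2.437×10^-4 = 0.02738 K/W
Q = ΔT/ΣR = (-160 °C − 26.5 °C)/0.02738 = -6810 W
(Negative Q ⇒ heat flows inward; heat gain = 6810 W.)

Q = 6810 W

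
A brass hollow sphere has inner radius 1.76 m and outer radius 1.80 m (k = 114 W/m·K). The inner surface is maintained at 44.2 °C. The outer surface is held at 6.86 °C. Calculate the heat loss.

Q = 4240 kW

Q = 4πk·ΔT/(1/r₁ − 1/r₂) = 4π × 114 × 37.34 / (1/1.76 − 1/1.80) = 4.24×10^6 W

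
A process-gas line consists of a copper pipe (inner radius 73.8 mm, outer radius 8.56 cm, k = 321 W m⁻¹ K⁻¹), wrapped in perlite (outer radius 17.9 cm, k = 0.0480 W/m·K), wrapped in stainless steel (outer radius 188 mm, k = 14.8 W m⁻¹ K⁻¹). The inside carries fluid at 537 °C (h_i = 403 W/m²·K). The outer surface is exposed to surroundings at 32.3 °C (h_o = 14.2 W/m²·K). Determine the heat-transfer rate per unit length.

Resistance network (inner→outer):
  R'_conv,in = 1/(2πr h) = 1/(2π·0.0738·403) = 0.005351 m·K/W
  R'_copper = ln(0.0856/0.0738)/(2πk) = 0.1483/(2π·321) = 7.354×10^-5 m·K/W
  R'_perlite = ln(0.179/0.0856)/(2πk) = 0.7377/(2π·0.0480) = 2.446 m·K/W
  R'_stainless steel = ln(0.188/0.179)/(2πk) = 0.04906/(2π·14.8) = 5.275×10^-4 m·K/W
  R'_conv,out = 1/(2πr h) = 1/(2π·0.188·14.2) = 0.05962 m·K/W
ΣR = 0.005351 + 7.354×10^-5 + 2.446 + 5.275×10^-4 + 0.05962 = 2.512 m·K/W
Q' = ΔT/ΣR = (537 °C − 32.3 °C)/2.512 = 201 W/m

Q' = 201 W/m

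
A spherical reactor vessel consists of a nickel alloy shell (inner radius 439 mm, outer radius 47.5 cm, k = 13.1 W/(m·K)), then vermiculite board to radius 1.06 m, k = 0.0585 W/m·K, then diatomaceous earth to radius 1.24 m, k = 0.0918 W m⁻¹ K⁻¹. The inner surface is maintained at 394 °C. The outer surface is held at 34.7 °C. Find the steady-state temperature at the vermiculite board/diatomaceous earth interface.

T = 59.8 °C

Resistance network (inner→outer):
  R_nickel alloy = (1/0.439 − 1/0.475)/(4πk) = 0.1726/(4π·13.1) = 0.001049 K/W
  R_vermiculite board = (1/0.475 − 1/1.06)/(4πk) = 1.162/(4π·0.0585) = 1.580 K/W
  R_diatomaceous earth = (1/1.06 − 1/1.24)/(4πk) = 0.1369/(4π·0.0918) = 0.1187 K/W
ΣR = 0.001049 + 1.580 + 0.1187 = 1.700 K/W
Q = ΔT/ΣR = (394 °C − 34.7 °C)/1.700 = 211.4 W
From the inner boundary to the vermiculite board/diatomaceous earth interface, ΣR_partial = 1.581 K/W.
T_interface = T_in − Q·ΣR_partial = 394 °C − (211.4)(1.581) = 59.8 °C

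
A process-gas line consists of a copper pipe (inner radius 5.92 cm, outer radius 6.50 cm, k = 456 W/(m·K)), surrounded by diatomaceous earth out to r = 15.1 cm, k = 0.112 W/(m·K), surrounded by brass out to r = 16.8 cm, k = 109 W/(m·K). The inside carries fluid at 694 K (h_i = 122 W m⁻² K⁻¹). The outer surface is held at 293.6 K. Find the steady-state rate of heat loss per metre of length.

Q' = 328 W/m

Treat each layer as a resistance in series:
  R'_conv,in = 1/(2πr h) = 1/(2π·0.0592·122) = 0.02204 m·K/W
  R'_copper = ln(0.0650/0.0592)/(2πk) = 0.09347/(2π·456) = 3.262×10^-5 m·K/W
  R'_diatomaceous earth = ln(0.151/0.0650)/(2πk) = 0.8429/(2π·0.112) = 1.198 m·K/W
  R'_brass = ln(0.168/0.151)/(2πk) = 0.1067/(2π·109) = 1.558×10^-4 m·K/W
ΣR = 0.02204 + 3.262×10^-5 + 1.198 + 1.558×10^-4 = 1.220 m·K/W
Q' = ΔT/ΣR = (694 K − 293.6 K)/1.220 = 328 W/m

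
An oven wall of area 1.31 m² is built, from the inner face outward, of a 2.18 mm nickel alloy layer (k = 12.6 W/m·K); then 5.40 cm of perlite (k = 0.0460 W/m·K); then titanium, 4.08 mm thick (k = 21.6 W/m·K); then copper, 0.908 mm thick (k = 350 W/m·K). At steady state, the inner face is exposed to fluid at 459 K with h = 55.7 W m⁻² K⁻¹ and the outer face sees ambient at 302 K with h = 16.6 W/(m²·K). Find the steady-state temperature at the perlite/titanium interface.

Treat each layer as a resistance in series:
  R_conv,in = 1/(hA) = 1/(55.7·1.31) = 0.01370 K/W
  R_nickel alloy = L/(kA) = 0.00218/(12.6·1.31) = 1.321×10^-4 K/W
  R_perlite = L/(kA) = 0.0540/(0.0460·1.31) = 0.8961 K/W
  R_titanium = L/(kA) = 0.00408/(21.6·1.31) = 1.442×10^-4 K/W
  R_copper = L/(kA) = 9.08×10^-4/(350·1.31) = 1.980×10^-6 K/W
  R_conv,out = 1/(hA) = 1/(16.6·1.31) = 0.04599 K/W
ΣR = 0.01370 + 1.321×10^-4 + 0.8961 + 1.442×10^-4 + 1.980×10^-6 + 0.04599 = 0.9561 K/W
Q = ΔT/ΣR = (459 K − 302 K)/0.9561 = 164.2 W
From the inner boundary to the perlite/titanium interface, ΣR_partial = 0.9099 K/W.
T_interface = T_in − Q·ΣR_partial = 459 K − (164.2)(0.9099) = 309.6 K

T = 309.6 K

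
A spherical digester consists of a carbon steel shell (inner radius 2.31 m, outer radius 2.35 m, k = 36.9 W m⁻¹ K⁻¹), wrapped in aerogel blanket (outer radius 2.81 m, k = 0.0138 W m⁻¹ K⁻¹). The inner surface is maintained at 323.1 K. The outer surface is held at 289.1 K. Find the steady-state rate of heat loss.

Q = 84.6 W

Series thermal resistances, inner to outer:
  R_carbon steel = (1/2.31 − 1/2.35)/(4πk) = 0.007369/(4π·36.9) = 1.589×10^-5 K/W
  R_aerogel blanket = (1/2.35 − 1/2.81)/(4πk) = 0.06966/(4π·0.0138) = 0.4017 K/W
ΣR = 1.589×10^-5 + 0.4017 = 0.4017 K/W
Q = ΔT/ΣR = (323.1 K − 289.1 K)/0.4017 = 84.6 W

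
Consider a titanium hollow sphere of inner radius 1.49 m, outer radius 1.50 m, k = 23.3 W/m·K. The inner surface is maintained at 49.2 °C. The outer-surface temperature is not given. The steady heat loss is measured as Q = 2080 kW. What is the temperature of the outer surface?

Series resistances:
  R_titanium = (1/1.49 − 1/1.50)/(4πk) = 0.004474/(4π·23.3) = 1.528×10^-5 K/W
ΣR = 1.528×10^-5 K/W
ΔT = Q·ΣR = 2.08×10^6 × 1.528×10^-5 = 31.78 K
Heat flows outward, so T_out = T_in − ΔT = 49.2 − 31.78 = 17.4 °C

T_out = 17.4 °C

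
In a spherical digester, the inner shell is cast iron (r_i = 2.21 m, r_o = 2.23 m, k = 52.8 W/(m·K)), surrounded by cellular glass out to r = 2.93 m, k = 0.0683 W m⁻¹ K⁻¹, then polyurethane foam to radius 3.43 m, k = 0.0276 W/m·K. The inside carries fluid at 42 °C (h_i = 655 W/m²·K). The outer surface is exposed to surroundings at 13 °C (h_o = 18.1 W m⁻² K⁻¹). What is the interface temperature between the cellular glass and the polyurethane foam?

T = 28.5 °C

Series thermal resistances, inner to outer:
  R_conv,in = 1/(4πr²h) = 1/(4π·2.21²·655) = 2.488×10^-5 K/W
  R_cast iron = (1/2.21 − 1/2.23)/(4πk) = 0.004058/(4π·52.8) = 6.116×10^-6 K/W
  R_cellular glass = (1/2.23 − 1/2.93)/(4πk) = 0.1071/(4π·0.0683) = 0.1248 K/W
  R_polyurethane foam = (1/2.93 − 1/3.43)/(4πk) = 0.04975/(4π·0.0276) = 0.1434 K/W
  R_conv,out = 1/(4πr²h) = 1/(4π·3.43²·18.1) = 3.737×10^-4 K/W
ΣR = 2.488×10^-5 + 6.116×10^-6 + 0.1248 + 0.1434 + 3.737×10^-4 = 0.2686 K/W
Q = ΔT/ΣR = (42 °C − 13 °C)/0.2686 = 108.0 W
From the inner boundary to the cellular glass/polyurethane foam interface, ΣR_partial = 0.1248 K/W.
T_interface = T_in − Q·ΣR_partial = 42 °C − (108.0)(0.1248) = 28.5 °C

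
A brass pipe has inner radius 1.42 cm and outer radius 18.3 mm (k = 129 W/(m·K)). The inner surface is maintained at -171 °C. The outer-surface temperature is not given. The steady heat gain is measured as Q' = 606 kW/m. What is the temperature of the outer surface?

T_out = 18.7 °C

Sum the resistances:
  R'_brass = ln(0.0183/0.0142)/(2πk) = 0.2537/(2π·129) = 3.130×10^-4 m·K/W
ΣR = 3.130×10^-4 m·K/W
ΔT = Q'·ΣR = 6.06×10^5 × 3.130×10^-4 = 189.7 K
Heat flows inward, so T_out = T_in + ΔT = -171 + 189.7 = 18.7 °C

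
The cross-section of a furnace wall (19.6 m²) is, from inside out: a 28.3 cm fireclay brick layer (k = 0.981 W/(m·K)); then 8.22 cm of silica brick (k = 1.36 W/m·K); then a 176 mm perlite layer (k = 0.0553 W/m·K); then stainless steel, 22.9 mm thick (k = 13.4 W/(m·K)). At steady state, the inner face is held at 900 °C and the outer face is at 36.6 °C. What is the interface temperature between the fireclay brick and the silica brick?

T = 830 °C

Series thermal resistances, inner to outer:
  R_fireclay brick = L/(kA) = 0.283/(0.981·19.6) = 0.01472 K/W
  R_silica brick = L/(kA) = 0.0822/(1.36·19.6) = 0.003084 K/W
  R_perlite = L/(kA) = 0.176/(0.0553·19.6) = 0.1624 K/W
  R_stainless steel = L/(kA) = 0.0229/(13.4·19.6) = 8.719×10^-5 K/W
ΣR = 0.01472 + 0.003084 + 0.1624 + 8.719×10^-5 = 0.1803 K/W
Q = ΔT/ΣR = (900 °C − 36.6 °C)/0.1803 = 4789 W
From the inner boundary to the fireclay brick/silica brick interface, ΣR_partial = 0.01472 K/W.
T_interface = T_in − Q·ΣR_partial = 900 °C − (4789)(0.01472) = 830 °C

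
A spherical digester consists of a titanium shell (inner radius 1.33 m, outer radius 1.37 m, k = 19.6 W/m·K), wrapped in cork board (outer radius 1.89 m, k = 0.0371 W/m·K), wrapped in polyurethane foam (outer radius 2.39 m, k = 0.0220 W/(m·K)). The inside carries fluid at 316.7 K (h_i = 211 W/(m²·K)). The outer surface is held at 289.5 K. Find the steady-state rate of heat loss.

Q = 32.7 W

Resistance network (inner→outer):
  R_conv,in = 1/(4πr²h) = 1/(4π·1.33²·211) = 2.132×10^-4 K/W
  R_titanium = (1/1.33 − 1/1.37)/(4πk) = 0.02195/(4π·19.6) = 8.913×10^-5 K/W
  R_cork board = (1/1.37 − 1/1.89)/(4πk) = 0.2008/(4π·0.0371) = 0.4308 K/W
  R_polyurethane foam = (1/1.89 − 1/2.39)/(4πk) = 0.1107/(4π·0.0220) = 0.4004 K/W
ΣR = 2.132×10^-4 + 8.913×10^-5 + 0.4308 + 0.4004 = 0.8315 K/W
Q = ΔT/ΣR = (316.7 K − 289.5 K)/0.8315 = 32.7 W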